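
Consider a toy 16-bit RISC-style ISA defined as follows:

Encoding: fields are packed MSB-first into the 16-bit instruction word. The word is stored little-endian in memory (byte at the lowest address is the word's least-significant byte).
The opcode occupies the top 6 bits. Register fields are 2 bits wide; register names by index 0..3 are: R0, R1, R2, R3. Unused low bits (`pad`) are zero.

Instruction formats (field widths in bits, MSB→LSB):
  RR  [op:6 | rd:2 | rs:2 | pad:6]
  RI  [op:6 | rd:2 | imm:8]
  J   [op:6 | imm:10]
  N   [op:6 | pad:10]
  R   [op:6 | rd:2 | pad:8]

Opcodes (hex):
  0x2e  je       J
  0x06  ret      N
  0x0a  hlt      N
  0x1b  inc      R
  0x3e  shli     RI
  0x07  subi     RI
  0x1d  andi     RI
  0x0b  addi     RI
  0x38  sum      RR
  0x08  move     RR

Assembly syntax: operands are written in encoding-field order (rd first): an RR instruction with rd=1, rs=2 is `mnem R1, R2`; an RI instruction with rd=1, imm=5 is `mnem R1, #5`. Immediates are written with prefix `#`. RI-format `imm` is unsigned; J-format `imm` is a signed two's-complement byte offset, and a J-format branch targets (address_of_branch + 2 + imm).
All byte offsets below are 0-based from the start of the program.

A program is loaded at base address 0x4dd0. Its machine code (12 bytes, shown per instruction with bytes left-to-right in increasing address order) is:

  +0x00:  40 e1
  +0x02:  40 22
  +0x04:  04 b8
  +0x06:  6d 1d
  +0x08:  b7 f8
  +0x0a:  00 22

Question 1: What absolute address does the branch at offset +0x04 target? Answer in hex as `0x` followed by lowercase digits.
@+04  little-endian(04 b8) = 0xb804
  opcode bits[15:10]=0x2e: je/J
  imm@[9:0]=0x4 ⇒ #4
  target = base 0x4dd0 + off 0x04 + 2 + imm 4 = 0x4dda

0x4dda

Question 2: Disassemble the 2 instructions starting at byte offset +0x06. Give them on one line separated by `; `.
+0x06: 6d 1d ⇒ word 0x1d6d (little)
  top 6b → 0x7 → subi [RI]
  [9:8] rd=1 = R1
  [7:0] imm=109 = #109
+0x08: b7 f8 ⇒ word 0xf8b7 (little)
  top 6b → 0x3e → shli [RI]
  [9:8] rd=0 = R0
  [7:0] imm=183 = #183

subi R1, #109; shli R0, #183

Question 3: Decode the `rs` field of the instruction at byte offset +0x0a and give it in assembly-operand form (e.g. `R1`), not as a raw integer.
R0

+0x0a: 00 22 ⇒ word 0x2200 (little)
  top 6b → 0x8 → move [RR]
  rd@[9:8]=0x2 ⇒ R2
  rs@[7:6]=0x0 ⇒ R0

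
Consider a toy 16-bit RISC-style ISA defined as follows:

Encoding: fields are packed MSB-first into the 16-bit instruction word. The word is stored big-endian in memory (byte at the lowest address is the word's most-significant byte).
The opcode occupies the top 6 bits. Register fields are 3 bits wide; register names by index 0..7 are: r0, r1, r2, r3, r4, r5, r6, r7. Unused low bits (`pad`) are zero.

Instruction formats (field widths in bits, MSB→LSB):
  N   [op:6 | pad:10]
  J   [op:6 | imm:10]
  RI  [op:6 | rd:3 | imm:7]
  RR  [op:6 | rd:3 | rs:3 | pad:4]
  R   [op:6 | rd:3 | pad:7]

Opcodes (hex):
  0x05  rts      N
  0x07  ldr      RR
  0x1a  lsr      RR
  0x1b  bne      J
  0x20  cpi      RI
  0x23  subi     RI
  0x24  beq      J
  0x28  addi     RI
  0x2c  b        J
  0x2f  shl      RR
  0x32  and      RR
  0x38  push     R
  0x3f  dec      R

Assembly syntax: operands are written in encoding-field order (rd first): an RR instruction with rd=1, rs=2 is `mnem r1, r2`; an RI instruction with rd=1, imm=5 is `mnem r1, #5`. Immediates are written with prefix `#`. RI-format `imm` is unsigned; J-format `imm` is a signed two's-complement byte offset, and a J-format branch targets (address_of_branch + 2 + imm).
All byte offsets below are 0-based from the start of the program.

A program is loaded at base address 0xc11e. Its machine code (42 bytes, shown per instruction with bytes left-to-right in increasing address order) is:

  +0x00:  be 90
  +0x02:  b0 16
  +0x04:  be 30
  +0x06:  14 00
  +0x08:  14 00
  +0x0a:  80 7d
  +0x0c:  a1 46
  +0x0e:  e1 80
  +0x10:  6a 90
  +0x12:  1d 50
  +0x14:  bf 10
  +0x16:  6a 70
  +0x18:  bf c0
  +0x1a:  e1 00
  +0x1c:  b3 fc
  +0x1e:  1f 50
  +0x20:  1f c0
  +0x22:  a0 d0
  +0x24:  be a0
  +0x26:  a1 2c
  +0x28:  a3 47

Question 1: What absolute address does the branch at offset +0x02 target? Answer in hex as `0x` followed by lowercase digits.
0xc138

off 0x02: read b0 16 as big → 0xb016
  op=0xb016>>10=0x2c ⇒ b (J)
  imm@[9:0]=0x16 ⇒ #22
  target = base 0xc11e + off 0x02 + 2 + imm 22 = 0xc138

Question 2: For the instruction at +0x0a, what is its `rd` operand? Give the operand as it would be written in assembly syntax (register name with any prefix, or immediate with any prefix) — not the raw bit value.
+0x0a: 80 7d ⇒ word 0x807d (big)
  op=0x807d>>10=0x20 ⇒ cpi (RI)
  [9:7] rd=0 = r0
  [6:0] imm=125 = #125

r0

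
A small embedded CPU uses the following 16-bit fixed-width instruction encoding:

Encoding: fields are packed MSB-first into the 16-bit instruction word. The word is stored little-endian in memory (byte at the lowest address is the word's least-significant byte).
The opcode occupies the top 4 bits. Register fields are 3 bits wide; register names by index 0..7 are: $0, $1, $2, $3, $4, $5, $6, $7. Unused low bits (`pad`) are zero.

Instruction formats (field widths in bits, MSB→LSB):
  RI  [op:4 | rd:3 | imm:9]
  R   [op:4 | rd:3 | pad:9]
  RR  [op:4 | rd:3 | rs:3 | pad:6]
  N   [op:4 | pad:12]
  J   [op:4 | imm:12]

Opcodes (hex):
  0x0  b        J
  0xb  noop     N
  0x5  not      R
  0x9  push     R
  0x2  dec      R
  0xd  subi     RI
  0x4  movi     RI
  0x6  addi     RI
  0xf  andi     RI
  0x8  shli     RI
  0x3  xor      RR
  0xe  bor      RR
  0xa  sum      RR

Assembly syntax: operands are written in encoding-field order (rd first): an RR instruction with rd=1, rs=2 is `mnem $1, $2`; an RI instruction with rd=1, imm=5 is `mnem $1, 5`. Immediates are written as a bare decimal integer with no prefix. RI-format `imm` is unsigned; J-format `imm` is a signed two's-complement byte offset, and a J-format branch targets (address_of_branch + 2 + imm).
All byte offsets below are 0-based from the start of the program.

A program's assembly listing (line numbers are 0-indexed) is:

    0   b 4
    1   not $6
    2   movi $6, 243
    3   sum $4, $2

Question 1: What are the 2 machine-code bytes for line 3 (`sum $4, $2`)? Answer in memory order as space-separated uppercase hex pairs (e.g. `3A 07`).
80 A8

3. sum fields op=0xa:4|rd=4:3|rs=2:3|pad=0:6 → word a880h → 80 a8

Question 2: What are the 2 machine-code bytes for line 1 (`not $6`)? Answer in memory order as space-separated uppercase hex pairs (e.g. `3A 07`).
00 5C

line 1 (not): pack op=0x5:4|rd=6:3|pad=0:9 = 0x5c00; little→ 00 5c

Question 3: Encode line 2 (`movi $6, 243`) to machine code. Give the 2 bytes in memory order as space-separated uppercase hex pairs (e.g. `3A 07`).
L2: movi op=0x4:4|rd=6:3|imm=243:9 ⇒ 0x4cf3 ⇒ little f3 4c

F3 4C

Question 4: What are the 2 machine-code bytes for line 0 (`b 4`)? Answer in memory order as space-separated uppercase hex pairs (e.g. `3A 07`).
line 0 (b): pack op=0x0:4|imm=4:12 = 0x0004; little→ 04 00

04 00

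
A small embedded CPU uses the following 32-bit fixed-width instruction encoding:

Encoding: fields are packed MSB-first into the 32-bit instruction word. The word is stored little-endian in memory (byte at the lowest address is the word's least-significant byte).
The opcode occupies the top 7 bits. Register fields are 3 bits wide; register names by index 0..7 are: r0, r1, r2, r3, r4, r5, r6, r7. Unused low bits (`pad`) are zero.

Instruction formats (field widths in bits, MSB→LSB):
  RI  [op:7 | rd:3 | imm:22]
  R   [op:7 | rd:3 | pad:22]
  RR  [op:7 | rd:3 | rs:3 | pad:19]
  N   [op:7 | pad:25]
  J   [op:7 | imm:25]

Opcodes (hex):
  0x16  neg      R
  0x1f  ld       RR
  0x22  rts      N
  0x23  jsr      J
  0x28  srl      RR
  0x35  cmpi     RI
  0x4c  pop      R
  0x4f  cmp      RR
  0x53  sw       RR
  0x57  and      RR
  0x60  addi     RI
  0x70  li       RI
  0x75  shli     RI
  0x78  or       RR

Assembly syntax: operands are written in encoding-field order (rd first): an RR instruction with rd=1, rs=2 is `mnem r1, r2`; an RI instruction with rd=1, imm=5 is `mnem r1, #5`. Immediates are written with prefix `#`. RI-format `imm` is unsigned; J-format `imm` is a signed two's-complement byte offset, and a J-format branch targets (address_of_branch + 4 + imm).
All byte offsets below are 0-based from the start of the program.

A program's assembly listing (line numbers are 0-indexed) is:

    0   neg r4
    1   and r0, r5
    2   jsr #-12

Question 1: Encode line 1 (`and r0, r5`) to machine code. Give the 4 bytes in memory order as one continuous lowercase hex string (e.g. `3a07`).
line 1 (and): pack op=0x57:7|rd=0:3|rs=5:3|pad=0:19 = 0xae280000; little→ 00 00 28 ae

000028ae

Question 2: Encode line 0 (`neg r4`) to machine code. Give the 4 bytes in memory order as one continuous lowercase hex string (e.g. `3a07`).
0000002d

0. neg fields op=0x16:7|rd=4:3|pad=0:22 → word 2d000000h → 00 00 00 2d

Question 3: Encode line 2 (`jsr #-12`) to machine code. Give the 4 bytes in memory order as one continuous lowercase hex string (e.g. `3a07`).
2. jsr fields op=0x23:7|imm=-12:25 → word 47fffff4h → f4 ff ff 47

f4ffff47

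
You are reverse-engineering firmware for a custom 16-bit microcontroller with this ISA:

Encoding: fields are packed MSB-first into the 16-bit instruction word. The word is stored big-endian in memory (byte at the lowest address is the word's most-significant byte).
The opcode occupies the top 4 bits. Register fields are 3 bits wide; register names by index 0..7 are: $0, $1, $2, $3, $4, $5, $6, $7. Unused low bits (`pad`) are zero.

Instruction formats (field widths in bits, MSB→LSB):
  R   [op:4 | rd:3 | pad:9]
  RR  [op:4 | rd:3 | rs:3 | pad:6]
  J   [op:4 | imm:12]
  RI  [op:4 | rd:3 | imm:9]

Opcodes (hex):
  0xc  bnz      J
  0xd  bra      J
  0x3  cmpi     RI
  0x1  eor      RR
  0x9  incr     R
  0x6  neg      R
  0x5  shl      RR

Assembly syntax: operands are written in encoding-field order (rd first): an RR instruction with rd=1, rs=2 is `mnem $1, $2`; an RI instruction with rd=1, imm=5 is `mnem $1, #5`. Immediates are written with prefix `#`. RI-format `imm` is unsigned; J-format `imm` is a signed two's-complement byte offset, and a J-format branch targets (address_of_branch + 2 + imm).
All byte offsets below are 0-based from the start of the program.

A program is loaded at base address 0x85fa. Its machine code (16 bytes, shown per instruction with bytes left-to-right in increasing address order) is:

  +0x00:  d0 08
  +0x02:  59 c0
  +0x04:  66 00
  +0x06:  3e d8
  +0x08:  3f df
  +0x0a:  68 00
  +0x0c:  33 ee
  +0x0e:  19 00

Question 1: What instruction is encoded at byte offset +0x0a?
neg $4

off 0x0a: read 68 00 as big → 0x6800
  op=0x6800>>12=0x6 ⇒ neg (R)
  rd: (w>>9)&0x7=0x4 → $4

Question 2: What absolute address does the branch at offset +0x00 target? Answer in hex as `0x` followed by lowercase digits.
+0x00: d0 08 ⇒ word 0xd008 (big)
  opcode bits[15:12]=0xd: bra/J
  imm: (w>>0)&0xfff=0x8 → #8
  target = base 0x85fa + off 0x00 + 2 + imm 8 = 0x8604

0x8604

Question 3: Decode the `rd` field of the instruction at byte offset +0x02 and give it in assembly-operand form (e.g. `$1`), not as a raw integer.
$4

+0x02: 59 c0 ⇒ word 0x59c0 (big)
  top 4b → 0x5 → shl [RR]
  rd@[11:9]=0x4 ⇒ $4
  rs@[8:6]=0x7 ⇒ $7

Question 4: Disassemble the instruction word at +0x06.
off 0x06: read 3e d8 as big → 0x3ed8
  opcode bits[15:12]=0x3: cmpi/RI
  rd@[11:9]=0x7 ⇒ $7
  imm@[8:0]=0xd8 ⇒ #216

cmpi $7, #216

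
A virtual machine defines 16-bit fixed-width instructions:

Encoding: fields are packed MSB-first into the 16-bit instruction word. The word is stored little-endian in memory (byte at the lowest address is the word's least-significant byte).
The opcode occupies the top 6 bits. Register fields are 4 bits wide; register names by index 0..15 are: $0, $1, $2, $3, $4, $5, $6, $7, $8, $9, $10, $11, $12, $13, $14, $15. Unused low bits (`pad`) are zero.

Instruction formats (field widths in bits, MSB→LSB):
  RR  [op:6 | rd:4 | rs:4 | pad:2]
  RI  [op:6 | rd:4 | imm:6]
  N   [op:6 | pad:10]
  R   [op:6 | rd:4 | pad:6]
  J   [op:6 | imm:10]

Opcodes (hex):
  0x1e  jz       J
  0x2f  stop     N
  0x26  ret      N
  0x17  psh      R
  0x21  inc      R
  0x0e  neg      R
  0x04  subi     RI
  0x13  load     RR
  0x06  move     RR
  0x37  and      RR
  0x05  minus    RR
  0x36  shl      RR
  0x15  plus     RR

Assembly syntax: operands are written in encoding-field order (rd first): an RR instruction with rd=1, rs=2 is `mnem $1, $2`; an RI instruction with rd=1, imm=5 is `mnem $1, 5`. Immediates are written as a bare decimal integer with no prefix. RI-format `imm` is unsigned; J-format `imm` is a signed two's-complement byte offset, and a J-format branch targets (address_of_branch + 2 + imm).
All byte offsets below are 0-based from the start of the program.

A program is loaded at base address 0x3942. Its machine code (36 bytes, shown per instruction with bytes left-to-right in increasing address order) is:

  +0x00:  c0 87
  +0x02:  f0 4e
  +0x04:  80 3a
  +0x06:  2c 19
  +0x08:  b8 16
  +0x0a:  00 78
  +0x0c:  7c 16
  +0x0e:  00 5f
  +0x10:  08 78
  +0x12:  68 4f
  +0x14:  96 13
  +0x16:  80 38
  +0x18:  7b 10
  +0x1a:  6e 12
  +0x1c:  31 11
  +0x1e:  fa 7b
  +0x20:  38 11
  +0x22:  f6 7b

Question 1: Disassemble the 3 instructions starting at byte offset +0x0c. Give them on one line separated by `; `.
@+0c  little-endian(7c 16) = 0x167c
  top 6b → 0x5 → minus [RR]
  rd: (w>>6)&0xf=0x9 → $9
  rs: (w>>2)&0xf=0xf → $15
@+0e  little-endian(00 5f) = 0x5f00
  top 6b → 0x17 → psh [R]
  rd: (w>>6)&0xf=0xc → $12
@+10  little-endian(08 78) = 0x7808
  top 6b → 0x1e → jz [J]
  imm: (w>>0)&0x3ff=0x8 → 8

minus $9, $15; psh $12; jz 8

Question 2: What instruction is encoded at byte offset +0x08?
@+08  little-endian(b8 16) = 0x16b8
  opcode bits[15:10]=0x5: minus/RR
  rd: (w>>6)&0xf=0xa → $10
  rs: (w>>2)&0xf=0xe → $14

minus $10, $14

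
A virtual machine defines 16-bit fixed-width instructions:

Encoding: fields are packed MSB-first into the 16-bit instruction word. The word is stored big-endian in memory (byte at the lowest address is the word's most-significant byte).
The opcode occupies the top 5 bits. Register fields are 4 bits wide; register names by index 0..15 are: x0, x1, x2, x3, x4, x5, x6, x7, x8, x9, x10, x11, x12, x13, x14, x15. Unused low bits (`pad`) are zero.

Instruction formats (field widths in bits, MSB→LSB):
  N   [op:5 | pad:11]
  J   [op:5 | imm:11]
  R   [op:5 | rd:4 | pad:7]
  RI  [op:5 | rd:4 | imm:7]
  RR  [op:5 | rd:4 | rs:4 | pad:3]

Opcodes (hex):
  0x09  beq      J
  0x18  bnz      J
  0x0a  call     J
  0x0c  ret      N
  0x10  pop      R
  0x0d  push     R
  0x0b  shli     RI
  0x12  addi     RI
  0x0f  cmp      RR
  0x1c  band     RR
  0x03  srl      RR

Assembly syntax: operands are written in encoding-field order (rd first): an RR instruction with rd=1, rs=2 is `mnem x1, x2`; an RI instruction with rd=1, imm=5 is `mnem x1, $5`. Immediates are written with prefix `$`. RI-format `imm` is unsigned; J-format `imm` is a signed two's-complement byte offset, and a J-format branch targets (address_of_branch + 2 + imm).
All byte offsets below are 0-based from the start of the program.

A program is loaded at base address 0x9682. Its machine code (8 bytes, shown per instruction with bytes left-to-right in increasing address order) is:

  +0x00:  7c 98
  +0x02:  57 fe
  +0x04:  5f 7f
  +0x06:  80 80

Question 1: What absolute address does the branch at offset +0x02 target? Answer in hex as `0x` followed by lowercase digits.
[02] 57 fe → 0x57fe
  opcode bits[15:11]=0xa: call/J
  imm: (w>>0)&0x7ff=0x7fe (s11→-2) → $-2
  target = base 0x9682 + off 0x02 + 2 + imm -2 = 0x9684

0x9684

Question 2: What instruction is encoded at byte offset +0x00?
cmp x9, x3

@+00  big-endian(7c 98) = 0x7c98
  top 5b → 0xf → cmp [RR]
  rd: (w>>7)&0xf=0x9 → x9
  rs: (w>>3)&0xf=0x3 → x3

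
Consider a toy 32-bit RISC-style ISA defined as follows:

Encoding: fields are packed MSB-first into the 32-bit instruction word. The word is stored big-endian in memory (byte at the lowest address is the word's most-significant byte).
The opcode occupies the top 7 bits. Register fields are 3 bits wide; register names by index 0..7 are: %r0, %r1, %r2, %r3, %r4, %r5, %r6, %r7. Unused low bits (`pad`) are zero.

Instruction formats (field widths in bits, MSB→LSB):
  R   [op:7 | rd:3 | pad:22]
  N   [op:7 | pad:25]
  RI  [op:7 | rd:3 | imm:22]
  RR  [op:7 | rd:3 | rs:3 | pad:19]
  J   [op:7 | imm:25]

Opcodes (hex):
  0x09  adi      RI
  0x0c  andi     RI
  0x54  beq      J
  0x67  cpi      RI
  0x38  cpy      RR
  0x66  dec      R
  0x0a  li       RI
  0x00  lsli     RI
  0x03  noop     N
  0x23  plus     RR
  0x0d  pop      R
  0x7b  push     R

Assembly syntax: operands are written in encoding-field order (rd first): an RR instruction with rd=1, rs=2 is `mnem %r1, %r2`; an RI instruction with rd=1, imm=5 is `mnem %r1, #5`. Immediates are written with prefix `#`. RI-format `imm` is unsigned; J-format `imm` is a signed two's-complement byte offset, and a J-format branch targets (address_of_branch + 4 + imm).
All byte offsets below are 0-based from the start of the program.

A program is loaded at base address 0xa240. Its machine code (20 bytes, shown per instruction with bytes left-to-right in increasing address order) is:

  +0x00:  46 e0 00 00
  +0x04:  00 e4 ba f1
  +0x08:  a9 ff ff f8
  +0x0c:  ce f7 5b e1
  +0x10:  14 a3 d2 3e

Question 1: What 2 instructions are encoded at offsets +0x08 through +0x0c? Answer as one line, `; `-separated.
@+08  big-endian(a9 ff ff f8) = 0xa9fffff8
  top 7b → 0x54 → beq [J]
  imm: (w>>0)&0x1ffffff=0x1fffff8 (s25→-8) → #-8
@+0c  big-endian(ce f7 5b e1) = 0xcef75be1
  top 7b → 0x67 → cpi [RI]
  rd: (w>>22)&0x7=0x3 → %r3
  imm: (w>>0)&0x3fffff=0x375be1 → #3628001

beq #-8; cpi %r3, #3628001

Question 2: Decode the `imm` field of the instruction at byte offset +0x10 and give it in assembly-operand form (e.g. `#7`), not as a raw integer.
+0x10: 14 a3 d2 3e ⇒ word 0x14a3d23e (big)
  top 7b → 0xa → li [RI]
  rd@[24:22]=0x2 ⇒ %r2
  imm@[21:0]=0x23d23e ⇒ #2347582

#2347582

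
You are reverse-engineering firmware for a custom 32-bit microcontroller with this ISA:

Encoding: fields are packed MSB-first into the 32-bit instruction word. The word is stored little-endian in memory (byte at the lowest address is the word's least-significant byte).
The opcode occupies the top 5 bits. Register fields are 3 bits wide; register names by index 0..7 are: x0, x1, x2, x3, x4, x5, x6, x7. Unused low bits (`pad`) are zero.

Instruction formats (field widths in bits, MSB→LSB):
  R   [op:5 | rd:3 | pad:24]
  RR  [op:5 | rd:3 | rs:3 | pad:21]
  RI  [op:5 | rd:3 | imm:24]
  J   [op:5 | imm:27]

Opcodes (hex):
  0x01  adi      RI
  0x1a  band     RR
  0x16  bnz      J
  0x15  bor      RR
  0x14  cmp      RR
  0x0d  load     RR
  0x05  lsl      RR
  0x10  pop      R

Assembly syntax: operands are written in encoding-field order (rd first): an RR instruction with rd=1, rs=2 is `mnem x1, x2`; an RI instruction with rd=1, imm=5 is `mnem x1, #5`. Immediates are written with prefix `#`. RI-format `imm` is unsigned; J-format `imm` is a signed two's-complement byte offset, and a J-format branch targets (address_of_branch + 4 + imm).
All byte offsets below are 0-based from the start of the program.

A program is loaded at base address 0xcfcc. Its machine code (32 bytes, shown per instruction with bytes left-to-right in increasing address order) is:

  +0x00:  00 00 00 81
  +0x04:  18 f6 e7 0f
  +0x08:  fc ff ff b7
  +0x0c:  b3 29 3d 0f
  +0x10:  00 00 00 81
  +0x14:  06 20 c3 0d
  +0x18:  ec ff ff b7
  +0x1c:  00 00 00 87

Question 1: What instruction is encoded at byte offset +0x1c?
pop x7

@+1c  little-endian(00 00 00 87) = 0x87000000
  opcode bits[31:27]=0x10: pop/R
  rd: (w>>24)&0x7=0x7 → x7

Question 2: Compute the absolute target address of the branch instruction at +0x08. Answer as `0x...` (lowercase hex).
0xcfd4

off 0x08: read fc ff ff b7 as little → 0xb7fffffc
  top 5b → 0x16 → bnz [J]
  imm@[26:0]=0x7fffffc (s27→-4) ⇒ #-4
  target = base 0xcfcc + off 0x08 + 4 + imm -4 = 0xcfd4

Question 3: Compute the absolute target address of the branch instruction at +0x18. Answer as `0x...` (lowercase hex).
0xcfd4

@+18  little-endian(ec ff ff b7) = 0xb7ffffec
  op=0xb7ffffec>>27=0x16 ⇒ bnz (J)
  [26:0] imm=134217708 (s27→-20) = #-20
  target = base 0xcfcc + off 0x18 + 4 + imm -20 = 0xcfd4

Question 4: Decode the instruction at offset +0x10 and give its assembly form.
pop x1

@+10  little-endian(00 00 00 81) = 0x81000000
  opcode bits[31:27]=0x10: pop/R
  [26:24] rd=1 = x1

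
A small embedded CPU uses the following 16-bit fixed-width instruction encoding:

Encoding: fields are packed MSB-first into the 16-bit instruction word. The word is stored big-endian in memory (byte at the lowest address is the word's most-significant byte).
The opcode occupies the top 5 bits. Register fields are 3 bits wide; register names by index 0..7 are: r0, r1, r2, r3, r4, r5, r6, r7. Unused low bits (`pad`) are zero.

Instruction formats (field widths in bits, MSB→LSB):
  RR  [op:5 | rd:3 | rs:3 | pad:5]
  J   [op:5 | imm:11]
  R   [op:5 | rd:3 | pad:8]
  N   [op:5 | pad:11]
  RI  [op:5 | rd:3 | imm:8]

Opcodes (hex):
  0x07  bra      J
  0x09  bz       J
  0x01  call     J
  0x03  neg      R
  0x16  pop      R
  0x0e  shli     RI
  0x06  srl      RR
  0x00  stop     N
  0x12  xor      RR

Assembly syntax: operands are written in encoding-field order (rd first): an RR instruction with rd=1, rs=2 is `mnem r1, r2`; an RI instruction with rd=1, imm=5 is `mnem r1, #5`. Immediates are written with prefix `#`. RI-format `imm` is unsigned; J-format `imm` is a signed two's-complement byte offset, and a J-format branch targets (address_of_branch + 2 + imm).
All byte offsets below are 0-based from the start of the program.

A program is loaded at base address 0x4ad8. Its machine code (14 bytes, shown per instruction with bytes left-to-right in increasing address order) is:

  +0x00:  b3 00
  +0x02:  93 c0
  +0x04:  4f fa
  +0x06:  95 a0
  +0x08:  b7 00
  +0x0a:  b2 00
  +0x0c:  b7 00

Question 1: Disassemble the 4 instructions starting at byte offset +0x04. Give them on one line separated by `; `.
off 0x04: read 4f fa as big → 0x4ffa
  op=0x4ffa>>11=0x9 ⇒ bz (J)
  [10:0] imm=2042 (s11→-6) = #-6
off 0x06: read 95 a0 as big → 0x95a0
  op=0x95a0>>11=0x12 ⇒ xor (RR)
  [10:8] rd=5 = r5
  [7:5] rs=5 = r5
off 0x08: read b7 00 as big → 0xb700
  op=0xb700>>11=0x16 ⇒ pop (R)
  [10:8] rd=7 = r7
off 0x0a: read b2 00 as big → 0xb200
  op=0xb200>>11=0x16 ⇒ pop (R)
  [10:8] rd=2 = r2

bz #-6; xor r5, r5; pop r7; pop r2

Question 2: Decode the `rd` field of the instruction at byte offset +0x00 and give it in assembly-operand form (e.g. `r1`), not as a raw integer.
r3

@+00  big-endian(b3 00) = 0xb300
  opcode bits[15:11]=0x16: pop/R
  [10:8] rd=3 = r3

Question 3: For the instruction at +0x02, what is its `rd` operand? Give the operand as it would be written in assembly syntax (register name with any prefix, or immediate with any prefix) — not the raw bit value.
r3

@+02  big-endian(93 c0) = 0x93c0
  top 5b → 0x12 → xor [RR]
  rd@[10:8]=0x3 ⇒ r3
  rs@[7:5]=0x6 ⇒ r6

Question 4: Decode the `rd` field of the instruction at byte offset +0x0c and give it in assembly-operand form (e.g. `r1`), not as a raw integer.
+0x0c: b7 00 ⇒ word 0xb700 (big)
  opcode bits[15:11]=0x16: pop/R
  rd@[10:8]=0x7 ⇒ r7

r7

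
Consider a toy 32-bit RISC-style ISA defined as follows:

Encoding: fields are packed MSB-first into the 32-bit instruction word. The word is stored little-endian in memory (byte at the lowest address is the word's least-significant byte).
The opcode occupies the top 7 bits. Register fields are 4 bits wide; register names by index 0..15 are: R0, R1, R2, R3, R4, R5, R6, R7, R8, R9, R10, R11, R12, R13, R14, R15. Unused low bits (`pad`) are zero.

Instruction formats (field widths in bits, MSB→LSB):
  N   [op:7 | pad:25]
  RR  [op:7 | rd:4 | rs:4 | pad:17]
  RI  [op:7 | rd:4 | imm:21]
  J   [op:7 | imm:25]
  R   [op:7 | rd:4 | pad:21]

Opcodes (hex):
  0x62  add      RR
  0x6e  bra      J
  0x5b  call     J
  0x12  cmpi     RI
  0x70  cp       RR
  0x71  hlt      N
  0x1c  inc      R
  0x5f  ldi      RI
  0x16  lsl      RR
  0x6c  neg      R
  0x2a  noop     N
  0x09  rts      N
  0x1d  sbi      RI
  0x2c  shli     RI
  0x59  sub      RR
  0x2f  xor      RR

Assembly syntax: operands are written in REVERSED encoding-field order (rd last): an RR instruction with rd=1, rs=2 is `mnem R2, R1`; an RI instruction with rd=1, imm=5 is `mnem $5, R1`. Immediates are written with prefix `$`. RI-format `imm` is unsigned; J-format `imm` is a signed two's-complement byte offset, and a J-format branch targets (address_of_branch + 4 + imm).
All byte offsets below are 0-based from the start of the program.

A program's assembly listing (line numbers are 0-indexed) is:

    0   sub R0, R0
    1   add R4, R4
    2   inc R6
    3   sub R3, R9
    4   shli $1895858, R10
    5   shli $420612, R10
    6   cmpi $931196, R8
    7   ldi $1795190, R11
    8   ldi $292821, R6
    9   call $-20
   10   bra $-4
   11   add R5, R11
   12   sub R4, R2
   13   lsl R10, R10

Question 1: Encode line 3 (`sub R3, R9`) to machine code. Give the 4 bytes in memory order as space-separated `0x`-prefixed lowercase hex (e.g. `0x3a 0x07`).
0x00 0x00 0x26 0xb3

3. sub fields op=0x59:7|rd=9:4|rs=3:4|pad=0:17 → word b3260000h → 00 00 26 b3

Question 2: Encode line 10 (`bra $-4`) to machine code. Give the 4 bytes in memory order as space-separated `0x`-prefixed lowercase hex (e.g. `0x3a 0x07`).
line 10 (bra): pack op=0x6e:7|imm=-4:25 = 0xddfffffc; little→ fc ff ff dd

0xfc 0xff 0xff 0xdd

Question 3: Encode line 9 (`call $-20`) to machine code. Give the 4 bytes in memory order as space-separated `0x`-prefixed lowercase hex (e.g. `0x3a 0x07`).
0xec 0xff 0xff 0xb7

L9: call op=0x5b:7|imm=-20:25 ⇒ 0xb7ffffec ⇒ little ec ff ff b7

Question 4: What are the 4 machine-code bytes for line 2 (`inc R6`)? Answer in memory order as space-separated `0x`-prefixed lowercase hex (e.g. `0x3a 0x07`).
0x00 0x00 0xc0 0x38

line 2 (inc): pack op=0x1c:7|rd=6:4|pad=0:21 = 0x38c00000; little→ 00 00 c0 38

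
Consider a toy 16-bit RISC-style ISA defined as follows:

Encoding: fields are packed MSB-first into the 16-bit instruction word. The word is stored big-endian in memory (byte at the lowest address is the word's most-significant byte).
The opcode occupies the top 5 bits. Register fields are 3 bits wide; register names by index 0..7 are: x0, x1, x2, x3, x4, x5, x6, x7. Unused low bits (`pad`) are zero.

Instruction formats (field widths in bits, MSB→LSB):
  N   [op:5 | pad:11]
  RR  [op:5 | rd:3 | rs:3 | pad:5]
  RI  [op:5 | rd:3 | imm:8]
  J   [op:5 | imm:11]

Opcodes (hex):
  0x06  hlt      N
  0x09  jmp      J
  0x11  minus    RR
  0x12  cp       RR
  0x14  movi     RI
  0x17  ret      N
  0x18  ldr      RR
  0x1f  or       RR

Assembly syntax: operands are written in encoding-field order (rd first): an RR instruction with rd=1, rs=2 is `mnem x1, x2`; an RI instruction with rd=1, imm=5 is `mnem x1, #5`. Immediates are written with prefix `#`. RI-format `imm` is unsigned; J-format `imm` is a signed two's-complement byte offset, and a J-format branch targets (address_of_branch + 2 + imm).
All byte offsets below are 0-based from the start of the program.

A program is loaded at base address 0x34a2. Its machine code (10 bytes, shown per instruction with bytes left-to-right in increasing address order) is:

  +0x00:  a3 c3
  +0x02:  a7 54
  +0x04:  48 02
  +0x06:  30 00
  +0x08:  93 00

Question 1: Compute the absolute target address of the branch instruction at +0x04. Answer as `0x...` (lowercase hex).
0x34aa

@+04  big-endian(48 02) = 0x4802
  top 5b → 0x9 → jmp [J]
  imm: (w>>0)&0x7ff=0x2 → #2
  target = base 0x34a2 + off 0x04 + 2 + imm 2 = 0x34aa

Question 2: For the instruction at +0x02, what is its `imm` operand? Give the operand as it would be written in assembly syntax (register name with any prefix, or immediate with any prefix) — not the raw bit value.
#84

[02] a7 54 → 0xa754
  top 5b → 0x14 → movi [RI]
  rd@[10:8]=0x7 ⇒ x7
  imm@[7:0]=0x54 ⇒ #84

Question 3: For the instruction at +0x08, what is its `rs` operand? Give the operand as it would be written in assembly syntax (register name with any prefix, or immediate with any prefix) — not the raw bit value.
+0x08: 93 00 ⇒ word 0x9300 (big)
  opcode bits[15:11]=0x12: cp/RR
  [10:8] rd=3 = x3
  [7:5] rs=0 = x0

x0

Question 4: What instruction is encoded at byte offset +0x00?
[00] a3 c3 → 0xa3c3
  op=0xa3c3>>11=0x14 ⇒ movi (RI)
  rd: (w>>8)&0x7=0x3 → x3
  imm: (w>>0)&0xff=0xc3 → #195

movi x3, #195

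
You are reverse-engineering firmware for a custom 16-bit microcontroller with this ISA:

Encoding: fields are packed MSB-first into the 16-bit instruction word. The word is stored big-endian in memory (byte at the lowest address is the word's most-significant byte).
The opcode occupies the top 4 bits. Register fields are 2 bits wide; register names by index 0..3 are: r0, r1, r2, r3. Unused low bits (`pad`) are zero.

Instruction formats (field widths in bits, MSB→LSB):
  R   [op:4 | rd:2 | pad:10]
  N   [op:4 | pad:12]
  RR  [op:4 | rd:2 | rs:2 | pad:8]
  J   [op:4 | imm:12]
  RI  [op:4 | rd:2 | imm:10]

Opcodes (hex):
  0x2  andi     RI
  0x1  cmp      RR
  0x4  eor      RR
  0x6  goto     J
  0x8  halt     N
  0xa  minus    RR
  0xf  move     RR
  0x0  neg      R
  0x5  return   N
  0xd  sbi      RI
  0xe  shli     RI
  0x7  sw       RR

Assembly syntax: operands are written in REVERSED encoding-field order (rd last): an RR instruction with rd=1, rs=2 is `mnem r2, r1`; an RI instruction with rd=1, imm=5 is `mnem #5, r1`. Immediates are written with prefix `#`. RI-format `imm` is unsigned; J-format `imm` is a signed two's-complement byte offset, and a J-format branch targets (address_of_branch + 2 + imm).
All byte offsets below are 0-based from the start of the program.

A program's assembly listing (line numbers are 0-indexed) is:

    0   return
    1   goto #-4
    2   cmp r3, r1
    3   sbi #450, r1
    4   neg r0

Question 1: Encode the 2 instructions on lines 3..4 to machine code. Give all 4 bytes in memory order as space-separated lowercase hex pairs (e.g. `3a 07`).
d5 c2 00 00

L3: sbi op=0xd:4|rd=1:2|imm=450:10 ⇒ 0xd5c2 ⇒ big d5 c2
L4: neg op=0x0:4|rd=0:2|pad=0:10 ⇒ 0x0000 ⇒ big 00 00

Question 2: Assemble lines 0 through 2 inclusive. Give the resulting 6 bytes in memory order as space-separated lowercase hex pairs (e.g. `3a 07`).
50 00 6f fc 17 00

L0: return op=0x5:4|pad=0:12 ⇒ 0x5000 ⇒ big 50 00
L1: goto op=0x6:4|imm=-4:12 ⇒ 0x6ffc ⇒ big 6f fc
L2: cmp op=0x1:4|rd=1:2|rs=3:2|pad=0:8 ⇒ 0x1700 ⇒ big 17 00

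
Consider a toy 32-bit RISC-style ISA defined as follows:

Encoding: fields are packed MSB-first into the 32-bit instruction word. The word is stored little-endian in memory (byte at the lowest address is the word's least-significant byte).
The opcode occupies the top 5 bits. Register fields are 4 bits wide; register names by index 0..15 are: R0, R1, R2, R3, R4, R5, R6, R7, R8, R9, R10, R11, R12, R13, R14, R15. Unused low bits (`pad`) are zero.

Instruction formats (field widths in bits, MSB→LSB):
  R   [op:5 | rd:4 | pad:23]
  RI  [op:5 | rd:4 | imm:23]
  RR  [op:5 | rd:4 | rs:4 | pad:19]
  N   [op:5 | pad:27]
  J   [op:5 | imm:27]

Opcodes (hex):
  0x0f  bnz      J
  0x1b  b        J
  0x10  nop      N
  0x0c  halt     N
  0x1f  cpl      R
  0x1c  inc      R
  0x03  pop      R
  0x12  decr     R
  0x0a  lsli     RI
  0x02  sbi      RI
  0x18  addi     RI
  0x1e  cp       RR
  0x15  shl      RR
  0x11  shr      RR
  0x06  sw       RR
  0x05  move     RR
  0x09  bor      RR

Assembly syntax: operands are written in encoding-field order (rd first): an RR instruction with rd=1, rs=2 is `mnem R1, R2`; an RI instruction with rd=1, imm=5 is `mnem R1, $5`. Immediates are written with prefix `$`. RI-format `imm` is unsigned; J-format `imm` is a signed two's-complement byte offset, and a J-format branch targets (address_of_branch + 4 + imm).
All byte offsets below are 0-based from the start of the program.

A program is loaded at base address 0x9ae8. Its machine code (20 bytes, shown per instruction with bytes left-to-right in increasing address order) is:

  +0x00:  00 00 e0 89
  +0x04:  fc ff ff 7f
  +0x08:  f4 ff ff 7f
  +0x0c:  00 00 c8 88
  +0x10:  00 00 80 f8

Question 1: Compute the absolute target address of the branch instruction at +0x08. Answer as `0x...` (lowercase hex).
off 0x08: read f4 ff ff 7f as little → 0x7ffffff4
  opcode bits[31:27]=0xf: bnz/J
  [26:0] imm=134217716 (s27→-12) = $-12
  target = base 0x9ae8 + off 0x08 + 4 + imm -12 = 0x9ae8

0x9ae8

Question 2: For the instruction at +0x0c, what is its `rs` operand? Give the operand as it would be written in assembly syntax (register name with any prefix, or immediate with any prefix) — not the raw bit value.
R9

@+0c  little-endian(00 00 c8 88) = 0x88c80000
  op=0x88c80000>>27=0x11 ⇒ shr (RR)
  rd@[26:23]=0x1 ⇒ R1
  rs@[22:19]=0x9 ⇒ R9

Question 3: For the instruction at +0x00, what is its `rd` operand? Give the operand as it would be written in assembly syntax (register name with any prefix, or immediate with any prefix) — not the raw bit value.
R3

off 0x00: read 00 00 e0 89 as little → 0x89e00000
  top 5b → 0x11 → shr [RR]
  rd@[26:23]=0x3 ⇒ R3
  rs@[22:19]=0xc ⇒ R12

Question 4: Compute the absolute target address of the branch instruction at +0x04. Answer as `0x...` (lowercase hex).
0x9aec

+0x04: fc ff ff 7f ⇒ word 0x7ffffffc (little)
  op=0x7ffffffc>>27=0xf ⇒ bnz (J)
  imm@[26:0]=0x7fffffc (s27→-4) ⇒ $-4
  target = base 0x9ae8 + off 0x04 + 4 + imm -4 = 0x9aec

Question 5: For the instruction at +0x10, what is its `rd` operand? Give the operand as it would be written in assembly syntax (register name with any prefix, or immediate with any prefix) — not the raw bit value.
@+10  little-endian(00 00 80 f8) = 0xf8800000
  top 5b → 0x1f → cpl [R]
  rd@[26:23]=0x1 ⇒ R1

R1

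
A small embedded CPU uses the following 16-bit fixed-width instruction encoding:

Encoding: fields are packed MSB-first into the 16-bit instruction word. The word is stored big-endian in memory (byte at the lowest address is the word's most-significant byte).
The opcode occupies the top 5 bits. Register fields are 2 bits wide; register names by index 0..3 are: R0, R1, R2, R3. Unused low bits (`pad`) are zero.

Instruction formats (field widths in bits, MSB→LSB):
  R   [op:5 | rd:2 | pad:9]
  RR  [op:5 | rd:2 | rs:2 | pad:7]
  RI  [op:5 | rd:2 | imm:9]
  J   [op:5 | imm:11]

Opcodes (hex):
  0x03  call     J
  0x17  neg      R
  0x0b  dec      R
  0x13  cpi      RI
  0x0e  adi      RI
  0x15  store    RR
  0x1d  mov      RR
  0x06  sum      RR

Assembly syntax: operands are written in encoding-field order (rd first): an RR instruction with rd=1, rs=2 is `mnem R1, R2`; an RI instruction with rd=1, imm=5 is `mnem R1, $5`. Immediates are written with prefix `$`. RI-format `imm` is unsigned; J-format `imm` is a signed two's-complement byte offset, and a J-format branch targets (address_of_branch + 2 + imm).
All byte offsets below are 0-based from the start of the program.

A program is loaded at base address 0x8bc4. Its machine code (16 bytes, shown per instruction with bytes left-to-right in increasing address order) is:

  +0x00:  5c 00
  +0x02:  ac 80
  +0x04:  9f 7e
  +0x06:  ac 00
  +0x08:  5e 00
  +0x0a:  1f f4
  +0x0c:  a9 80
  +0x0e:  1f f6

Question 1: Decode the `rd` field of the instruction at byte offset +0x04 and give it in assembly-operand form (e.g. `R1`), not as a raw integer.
[04] 9f 7e → 0x9f7e
  opcode bits[15:11]=0x13: cpi/RI
  rd@[10:9]=0x3 ⇒ R3
  imm@[8:0]=0x17e ⇒ $382

R3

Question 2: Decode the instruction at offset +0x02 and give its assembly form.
store R2, R1

+0x02: ac 80 ⇒ word 0xac80 (big)
  op=0xac80>>11=0x15 ⇒ store (RR)
  [10:9] rd=2 = R2
  [8:7] rs=1 = R1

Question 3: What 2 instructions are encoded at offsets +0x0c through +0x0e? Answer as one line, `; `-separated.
[0c] a9 80 → 0xa980
  opcode bits[15:11]=0x15: store/RR
  rd@[10:9]=0x0 ⇒ R0
  rs@[8:7]=0x3 ⇒ R3
[0e] 1f f6 → 0x1ff6
  opcode bits[15:11]=0x3: call/J
  imm@[10:0]=0x7f6 (s11→-10) ⇒ $-10

store R0, R3; call $-10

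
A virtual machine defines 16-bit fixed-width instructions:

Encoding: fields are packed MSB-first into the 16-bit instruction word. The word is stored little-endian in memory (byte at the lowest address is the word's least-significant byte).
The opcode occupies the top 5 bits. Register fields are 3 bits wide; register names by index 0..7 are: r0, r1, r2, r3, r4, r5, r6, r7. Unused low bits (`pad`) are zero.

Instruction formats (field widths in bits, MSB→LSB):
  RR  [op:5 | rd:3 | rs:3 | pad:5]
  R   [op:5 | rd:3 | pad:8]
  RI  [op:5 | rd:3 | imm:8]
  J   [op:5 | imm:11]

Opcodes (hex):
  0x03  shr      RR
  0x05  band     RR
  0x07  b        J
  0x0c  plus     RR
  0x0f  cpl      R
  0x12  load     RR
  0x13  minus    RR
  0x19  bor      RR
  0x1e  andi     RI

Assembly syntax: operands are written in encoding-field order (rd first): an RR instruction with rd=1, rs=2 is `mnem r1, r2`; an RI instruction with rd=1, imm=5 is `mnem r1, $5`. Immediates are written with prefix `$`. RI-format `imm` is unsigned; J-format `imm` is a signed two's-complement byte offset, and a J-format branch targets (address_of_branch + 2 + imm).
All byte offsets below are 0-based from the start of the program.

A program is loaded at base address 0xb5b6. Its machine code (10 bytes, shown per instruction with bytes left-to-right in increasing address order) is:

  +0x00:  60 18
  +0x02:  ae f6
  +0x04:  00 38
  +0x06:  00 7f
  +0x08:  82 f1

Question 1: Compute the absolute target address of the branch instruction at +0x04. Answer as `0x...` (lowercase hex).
0xb5bc

@+04  little-endian(00 38) = 0x3800
  opcode bits[15:11]=0x7: b/J
  imm@[10:0]=0x0 ⇒ $0
  target = base 0xb5b6 + off 0x04 + 2 + imm 0 = 0xb5bc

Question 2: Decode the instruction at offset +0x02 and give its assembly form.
[02] ae f6 → 0xf6ae
  opcode bits[15:11]=0x1e: andi/RI
  rd@[10:8]=0x6 ⇒ r6
  imm@[7:0]=0xae ⇒ $174

andi r6, $174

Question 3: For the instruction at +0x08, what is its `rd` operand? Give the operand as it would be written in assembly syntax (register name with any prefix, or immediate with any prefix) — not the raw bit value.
off 0x08: read 82 f1 as little → 0xf182
  op=0xf182>>11=0x1e ⇒ andi (RI)
  rd: (w>>8)&0x7=0x1 → r1
  imm: (w>>0)&0xff=0x82 → $130

r1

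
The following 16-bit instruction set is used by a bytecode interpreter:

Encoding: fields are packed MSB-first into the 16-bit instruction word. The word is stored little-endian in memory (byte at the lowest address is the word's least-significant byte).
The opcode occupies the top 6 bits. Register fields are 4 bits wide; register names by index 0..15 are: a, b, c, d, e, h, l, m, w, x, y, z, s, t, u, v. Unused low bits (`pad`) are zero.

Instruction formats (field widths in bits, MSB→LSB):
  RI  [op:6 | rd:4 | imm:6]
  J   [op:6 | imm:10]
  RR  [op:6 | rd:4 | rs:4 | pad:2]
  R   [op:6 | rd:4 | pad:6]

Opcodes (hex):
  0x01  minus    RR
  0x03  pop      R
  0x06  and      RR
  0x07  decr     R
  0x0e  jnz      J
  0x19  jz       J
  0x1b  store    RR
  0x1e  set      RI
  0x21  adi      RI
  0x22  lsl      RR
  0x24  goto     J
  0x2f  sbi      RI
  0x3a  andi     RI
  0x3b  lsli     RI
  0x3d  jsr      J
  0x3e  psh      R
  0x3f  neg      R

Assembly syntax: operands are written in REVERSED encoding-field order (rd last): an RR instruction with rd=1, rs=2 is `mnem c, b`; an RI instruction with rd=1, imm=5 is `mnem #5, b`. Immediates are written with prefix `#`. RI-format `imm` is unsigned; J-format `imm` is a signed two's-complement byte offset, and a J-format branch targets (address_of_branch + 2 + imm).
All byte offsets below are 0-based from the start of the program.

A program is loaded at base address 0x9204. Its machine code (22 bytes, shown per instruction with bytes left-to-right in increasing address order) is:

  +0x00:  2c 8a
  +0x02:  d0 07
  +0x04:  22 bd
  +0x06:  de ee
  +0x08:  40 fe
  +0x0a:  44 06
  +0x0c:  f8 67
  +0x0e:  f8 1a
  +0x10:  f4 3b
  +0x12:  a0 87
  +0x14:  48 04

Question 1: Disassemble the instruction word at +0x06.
lsli #30, z

off 0x06: read de ee as little → 0xeede
  opcode bits[15:10]=0x3b: lsli/RI
  rd@[9:6]=0xb ⇒ z
  imm@[5:0]=0x1e ⇒ #30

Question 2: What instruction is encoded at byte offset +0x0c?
+0x0c: f8 67 ⇒ word 0x67f8 (little)
  opcode bits[15:10]=0x19: jz/J
  imm@[9:0]=0x3f8 (s10→-8) ⇒ #-8

jz #-8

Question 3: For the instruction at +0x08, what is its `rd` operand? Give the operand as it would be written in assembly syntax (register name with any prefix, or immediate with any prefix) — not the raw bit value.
+0x08: 40 fe ⇒ word 0xfe40 (little)
  opcode bits[15:10]=0x3f: neg/R
  [9:6] rd=9 = x

x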